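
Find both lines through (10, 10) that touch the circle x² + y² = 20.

Let a tangent through (10, 10) have slope m. Its distance from (0, 0) must equal 2√5:
[m·(−10) − (−10)]² = 20(m² + 1)
2m² − 5m + 2 = 0, so m = 2 or m = 1/2.
Through (10, 10) these give 2x − y = 10 and x − 2y = −10.

2x − y = 10 and x − 2y = −10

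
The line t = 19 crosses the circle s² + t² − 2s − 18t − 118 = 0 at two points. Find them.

Express t = 19 and substitute into the circle:
s² − 2s − 99 = 0
s = 11 or s = −9, giving (11, 19) and (−9, 19).

(−9, 19) and (11, 19)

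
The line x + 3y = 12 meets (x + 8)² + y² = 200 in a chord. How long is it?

8√10

Express y = (12 − x)/3 and substitute into the circle:
10x² + 120x − 1080 = 0  ⟹  x² + 12x − 108 = 0
x = 6 or x = −18, giving (6, 2) and (−18, 10).
Chord length = distance between (6, 2) and (−18, 10) = √640 = 8√10.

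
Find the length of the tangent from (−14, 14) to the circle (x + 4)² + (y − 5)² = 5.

4√11

With centre O = (−4, 5), |OP|² = 181 and r² = 5.
The tangent meets the radius at right angles, so tangent² = |PO|² − r² = 181 − 5 = 176.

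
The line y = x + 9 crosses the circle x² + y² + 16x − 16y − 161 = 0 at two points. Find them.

(−16, −7) and (7, 16)

Substitute y = x + 9:
2x² + 18x − 224 = 0  ⟹  x² + 9x − 112 = 0
x = 7 or x = −16, giving (7, 16) and (−16, −7).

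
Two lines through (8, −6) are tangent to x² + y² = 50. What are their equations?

A line y − (−6) = m(x − (8)) is tangent when its distance from (0, 0) is 5√2:
(−8m − (6))² = 50(m² + 1)
7m² + 48m − 7 = 0, so m = 1/7 or m = −7.
With m = 1/7: x − 7y = 50. With m = −7: 7x + y = 50.

x − 7y = 50 and 7x + y = 50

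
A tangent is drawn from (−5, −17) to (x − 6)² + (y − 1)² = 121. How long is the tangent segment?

18

Centre (6, 1), r² = 121. |PO|² = (−11)² + (−18)² = 445.
Power of the point: PT² = |PO|² − r² = 324, so PT = 18.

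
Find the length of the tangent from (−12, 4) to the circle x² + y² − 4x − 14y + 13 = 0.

Centre (2, 7), r² = 40. |PO|² = (−14)² + (−3)² = 205.
The tangent meets the radius at right angles, so tangent² = |PO|² − r² = 205 − 40 = 165.

√165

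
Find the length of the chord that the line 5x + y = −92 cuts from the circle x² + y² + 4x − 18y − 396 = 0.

5√26

From the line, y = −5x − 92. Substituting:
26x² + 1014x + 9724 = 0  ⟹  x² + 39x + 374 = 0
x = −17 or x = −22, giving (−17, −7) and (−22, 18).
|(−17, −7) − (−22, 18)| = √((5)² + (−25)²) = 5√26.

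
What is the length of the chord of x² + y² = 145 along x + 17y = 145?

The distance from (0, 0) to the line is 145/√290, and r² = 145.
Chord = 2√(r² − d²) = 2·√(145/2) = √290.

√290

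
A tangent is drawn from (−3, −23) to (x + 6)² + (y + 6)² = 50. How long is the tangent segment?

2√62

The centre is (−6, −6) and r = 5√2. The square of the distance from P to the centre is 9 + 289 = 298.
By the tangent–radius right angle, tangent length = √(|PO|² − r²) = √248 = 2√62.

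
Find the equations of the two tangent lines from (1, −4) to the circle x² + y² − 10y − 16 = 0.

5x − 4y = 21 and 4x + 5y = −16

Write the tangent as mx − y + (−4 − m·(1)) = 0 and set its distance from the centre to √41:
[m·(−1) − (9)]² = 41(m² + 1)
20m² − 9m − 20 = 0, so m = 5/4 or m = −4/5.
Through (1, −4) these give 5x − 4y = 21 and 4x + 5y = −16.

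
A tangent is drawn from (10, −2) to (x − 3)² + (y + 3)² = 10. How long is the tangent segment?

With centre O = (3, −3), |OP|² = 50 and r² = 10.
Power of the point: PT² = |PO|² − r² = 40, so PT = 2√10.

2√10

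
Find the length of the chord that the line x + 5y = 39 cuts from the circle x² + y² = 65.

√26

Centre (0, 0), r² = 65. Perpendicular distance d from centre to line = |−39| / √26 = 39/√26.
Chord = 2√(r² − d²) = 2·√(13/2) = √26.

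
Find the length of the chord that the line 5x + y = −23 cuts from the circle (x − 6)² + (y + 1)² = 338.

6√26

The distance from (6, −1) to the line is 52/√26, and r² = 338.
Chord = 2√(r² − d²) = 2·√(234) = 6√26.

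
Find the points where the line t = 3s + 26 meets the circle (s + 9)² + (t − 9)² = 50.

(−8, 2) and (−4, 14)

From the line, t = 3s + 26. Substituting:
10s² + 120s + 320 = 0  ⟹  s² + 12s + 32 = 0
s = −4 or s = −8, giving (−4, 14) and (−8, 2).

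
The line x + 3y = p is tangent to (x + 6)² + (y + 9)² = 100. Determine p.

The line touches the circle iff its distance from (−6, −9) is 10:
|1·(−6) + 3·(−9) − p| / √10 = 10
|p − (−33)| = 10√10.

p = −33 ± 10√10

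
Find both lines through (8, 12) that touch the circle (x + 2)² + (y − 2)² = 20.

Write the tangent as mx − y + (12 − m·(8)) = 0 and set its distance from the centre to 2√5:
(−10m − (−10))² = 20(m² + 1)
2m² − 5m + 2 = 0, so m = 2 or m = 1/2.
With m = 2: 2x − y = 4. With m = 1/2: x − 2y = −16.

2x − y = 4 and x − 2y = −16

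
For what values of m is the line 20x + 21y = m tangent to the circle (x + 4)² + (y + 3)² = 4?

Tangency holds when the distance from the centre (−4, −3) to the line equals the radius 2:
|20·(−4) + 21·(−3) − m| / √841 = 2
|m − (−143)| = 2·29, so m = −85 or m = −201.

m = −201 or m = −85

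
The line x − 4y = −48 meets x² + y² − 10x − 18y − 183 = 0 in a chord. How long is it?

Substitute y = (48 + x)/4:
17x² − 136x − 4080 = 0  ⟹  x² − 8x − 240 = 0
x = 20 or x = −12, giving (20, 17) and (−12, 9).
|(20, 17) − (−12, 9)| = √((32)² + (8)²) = 8√17.

8√17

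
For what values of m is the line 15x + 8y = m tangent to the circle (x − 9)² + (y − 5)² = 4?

For a tangent, require d(centre, line) = r = 2.
|15·9 + 8·5 − m| / √289 = 2
|m − (175)| = 2·17, so m = 209 or m = 141.

m = 141 or m = 209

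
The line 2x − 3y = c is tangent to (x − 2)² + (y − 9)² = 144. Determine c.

c = −23 ± 12√13

Tangency holds when the distance from the centre (2, 9) to the line equals the radius 12:
|2·2 − 3·9 − c| / √13 = 12
|c − (−23)| = 12√13.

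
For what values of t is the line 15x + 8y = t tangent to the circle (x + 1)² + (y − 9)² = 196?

For a tangent, require d(centre, line) = r = 14.
|15·(−1) + 8·9 − t| / √289 = 14
|t − (57)| = 14·17, so t = 295 or t = −181.

t = −181 or t = 295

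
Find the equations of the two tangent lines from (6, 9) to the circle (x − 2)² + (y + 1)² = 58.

Write the tangent as mx − y + (9 − m·(6)) = 0 and set its distance from the centre to √58:
(−4m − (−10))² = 58(m² + 1)
21m² + 40m − 21 = 0, so m = −7/3 or m = 3/7.
With m = −7/3: 7x + 3y = 69. With m = 3/7: 3x − 7y = −45.

7x + 3y = 69 and 3x − 7y = −45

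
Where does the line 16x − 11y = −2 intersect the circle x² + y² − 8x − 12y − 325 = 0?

(−7, −10) and (15, 22)

Express y = (2 + 16x)/11 and substitute into the circle:
377x² − 3016x − 39585 = 0  ⟹  x² − 8x − 105 = 0
x = 15 or x = −7, giving (15, 22) and (−7, −10).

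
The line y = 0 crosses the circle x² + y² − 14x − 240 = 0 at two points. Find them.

(−10, 0) and (24, 0)

From the line, y = 0. Substituting:
x² − 14x − 240 = 0
x = 24 or x = −10, giving (24, 0) and (−10, 0).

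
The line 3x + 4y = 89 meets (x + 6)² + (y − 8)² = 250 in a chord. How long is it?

10

The distance from (−6, 8) to the line is 75/√25, and r² = 250.
Half the chord is √(r² − d²) = √(25), so the full chord is 10.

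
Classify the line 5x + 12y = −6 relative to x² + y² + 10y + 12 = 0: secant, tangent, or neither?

Centre (0, −5), r² = 13. Distance² from centre to line = (−54)²/169 = 2916/169.
Since d² > r², the line lies outside the circle.

neither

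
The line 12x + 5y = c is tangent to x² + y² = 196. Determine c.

c = −182 or c = 182

Tangency holds when the distance from the centre (0, 0) to the line equals the radius 14:
|12·0 + 5·0 − c| / √169 = 14
|c| = 14·13, so c = 182 or c = −182.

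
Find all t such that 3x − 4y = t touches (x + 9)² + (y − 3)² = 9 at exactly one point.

The line touches the circle iff its distance from (−9, 3) is 3:
|3·(−9) − 4·3 − t| / √25 = 3
|t − (−39)| = 3·5, so t = −24 or t = −54.

t = −54 or t = −24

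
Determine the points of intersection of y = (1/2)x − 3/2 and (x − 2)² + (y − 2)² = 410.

(−15, −9) and (21, 9)

Substitute y = (−3 + x)/2:
5x² − 30x − 1575 = 0  ⟹  x² − 6x − 315 = 0
x = 21 or x = −15, giving (21, 9) and (−15, −9).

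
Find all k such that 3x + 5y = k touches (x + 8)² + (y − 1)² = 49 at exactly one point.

For a tangent, require d(centre, line) = r = 7.
|3·(−8) + 5·1 − k| / √34 = 7
|k − (−19)| = 7√34.

k = −19 ± 7√34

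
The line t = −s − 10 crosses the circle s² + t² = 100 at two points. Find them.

(−10, 0) and (0, −10)

Express t = −s − 10 and substitute into the circle:
2s² + 20s = 0  ⟹  s² + 10s = 0
s = 0 or s = −10, giving (0, −10) and (−10, 0).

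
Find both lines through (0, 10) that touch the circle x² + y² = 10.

Let a tangent through (0, 10) have slope m. Its distance from (0, 0) must equal √10:
[m·(0) − (−10)]² = 10(m² + 1)
m² − 9 = 0, so m = −3 or m = 3.
Through (0, 10) these give 3x + y = 10 and 3x − y = −10.

3x + y = 10 and 3x − y = −10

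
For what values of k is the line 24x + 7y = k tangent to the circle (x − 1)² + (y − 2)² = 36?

The line touches the circle iff its distance from (1, 2) is 6:
|24·1 + 7·2 − k| / √625 = 6
|k − (38)| = 6·25, so k = 188 or k = −112.

k = −112 or k = 188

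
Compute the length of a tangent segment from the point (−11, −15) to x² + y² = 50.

2√74

With centre O = (0, 0), |OP|² = 346 and r² = 50.
By the tangent–radius right angle, tangent length = √(|PO|² − r²) = √296 = 2√74.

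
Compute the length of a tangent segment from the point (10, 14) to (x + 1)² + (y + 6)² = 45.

2√119

The centre is (−1, −6) and r = 3√5. The square of the distance from P to the centre is 121 + 400 = 521.
By the tangent–radius right angle, tangent length = √(|PO|² − r²) = √476 = 2√119.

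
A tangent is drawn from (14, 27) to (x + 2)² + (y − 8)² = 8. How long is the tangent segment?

√609

Centre (−2, 8), r² = 8. |PO|² = (16)² + (19)² = 617.
By the tangent–radius right angle, tangent length = √(|PO|² − r²) = √609.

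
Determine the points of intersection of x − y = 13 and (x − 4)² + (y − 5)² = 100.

Substitute y = x − 13:
2x² − 44x + 240 = 0  ⟹  x² − 22x + 120 = 0
x = 12 or x = 10, giving (12, −1) and (10, −3).

(10, −3) and (12, −1)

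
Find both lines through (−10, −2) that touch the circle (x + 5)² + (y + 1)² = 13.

2x + 3y = −26 and 3x − 2y = −26

Write the tangent as mx − y + (−2 − m·(−10)) = 0 and set its distance from the centre to √13:
[m·(5) − (1)]² = 13(m² + 1)
6m² − 5m − 6 = 0, so m = −2/3 or m = 3/2.
Through (−10, −2) these give 2x + 3y = −26 and 3x − 2y = −26.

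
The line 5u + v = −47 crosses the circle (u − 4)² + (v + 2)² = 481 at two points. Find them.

(−12, 13) and (−5, −22)

Substitute v = −5u − 47:
26u² + 442u + 1560 = 0  ⟹  u² + 17u + 60 = 0
u = −5 or u = −12, giving (−5, −22) and (−12, 13).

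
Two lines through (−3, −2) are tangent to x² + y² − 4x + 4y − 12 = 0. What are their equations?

Write the tangent as mx − y + (−2 − m·(−3)) = 0 and set its distance from the centre to 2√5:
(5m − (0))² = 20(m² + 1)
m² − 4 = 0, so m = 2 or m = −2.
Through (−3, −2) these give 2x − y = −4 and 2x + y = −8.

2x − y = −4 and 2x + y = −8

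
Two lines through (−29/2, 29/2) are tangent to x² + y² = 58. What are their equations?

7x + 3y = −58 and 3x + 7y = 58

A line y − (29/2) = m(x − (−29/2)) is tangent when its distance from (0, 0) is √58:
[m·(29/2) − (−29/2)]² = 58(m² + 1)
21m² + 58m + 21 = 0, so m = −7/3 or m = −3/7.
With m = −7/3: 7x + 3y = −58. With m = −3/7: 3x + 7y = 58.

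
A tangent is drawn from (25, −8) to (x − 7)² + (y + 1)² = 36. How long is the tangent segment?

√337

With centre O = (7, −1), |OP|² = 373 and r² = 36.
By the tangent–radius right angle, tangent length = √(|PO|² − r²) = √337.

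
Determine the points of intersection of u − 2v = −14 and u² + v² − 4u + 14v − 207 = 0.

(−12, 1) and (4, 9)

From the line, v = (14 + u)/2. Substituting:
5u² + 40u − 240 = 0  ⟹  u² + 8u − 48 = 0
u = 4 or u = −12, giving (4, 9) and (−12, 1).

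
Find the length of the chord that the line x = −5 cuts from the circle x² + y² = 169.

The line gives x = −5. Substituting into the circle:
y² − 144 = 0
y = 12 or y = −12, giving (−5, 12) and (−5, −12).
Chord length = distance between (−5, 12) and (−5, −12) = √576 = 24.

24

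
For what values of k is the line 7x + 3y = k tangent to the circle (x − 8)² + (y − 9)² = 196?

For a tangent, require d(centre, line) = r = 14.
|7·8 + 3·9 − k| / √58 = 14
|k − (83)| = 14√58.

k = 83 ± 14√58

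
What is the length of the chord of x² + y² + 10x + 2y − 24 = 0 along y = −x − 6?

Express y = −x − 6 and substitute into the circle:
2x² + 20x = 0  ⟹  x² + 10x = 0
x = 0 or x = −10, giving (0, −6) and (−10, 4).
Chord length = distance between (0, −6) and (−10, 4) = √200 = 10√2.

10√2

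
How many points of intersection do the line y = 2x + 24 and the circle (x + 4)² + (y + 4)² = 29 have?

0

Centre (−4, −4), r² = 29. Distance² from centre to line = (20)²/5 = 80.
Since d² > r², the line lies outside the circle.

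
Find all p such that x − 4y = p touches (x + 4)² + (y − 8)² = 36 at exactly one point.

p = −36 ± 6√17

For a tangent, require d(centre, line) = r = 6.
|1·(−4) − 4·8 − p| / √17 = 6
|p − (−36)| = 6√17.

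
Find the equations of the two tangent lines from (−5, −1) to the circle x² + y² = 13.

Write the tangent as mx − y + (−1 − m·(−5)) = 0 and set its distance from the centre to √13:
(5m − (1))² = 13(m² + 1)
6m² − 5m − 6 = 0, so m = −2/3 or m = 3/2.
Through (−5, −1) these give 2x + 3y = −13 and 3x − 2y = −13.

2x + 3y = −13 and 3x − 2y = −13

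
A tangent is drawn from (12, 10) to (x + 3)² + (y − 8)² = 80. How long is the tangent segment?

√149

The centre is (−3, 8) and r = 4√5. The square of the distance from P to the centre is 225 + 4 = 229.
The tangent meets the radius at right angles, so tangent² = |PO|² − r² = 229 − 80 = 149.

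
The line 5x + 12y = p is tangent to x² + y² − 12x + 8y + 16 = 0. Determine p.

p = −96 or p = 60

The line touches the circle iff its distance from (6, −4) is 6:
|5·6 + 12·(−4) − p| / √169 = 6
|p − (−18)| = 6·13, so p = 60 or p = −96.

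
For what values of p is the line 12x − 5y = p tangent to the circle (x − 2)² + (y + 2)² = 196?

For a tangent, require d(centre, line) = r = 14.
|12·2 − 5·(−2) − p| / √169 = 14
|p − (34)| = 14·13, so p = 216 or p = −148.

p = −148 or p = 216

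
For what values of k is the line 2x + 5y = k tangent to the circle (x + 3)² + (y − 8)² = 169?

k = 34 ± 13√29

Tangency holds when the distance from the centre (−3, 8) to the line equals the radius 13:
|2·(−3) + 5·8 − k| / √29 = 13
|k − (34)| = 13√29.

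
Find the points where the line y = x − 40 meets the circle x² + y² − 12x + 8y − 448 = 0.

(16, −24) and (26, −14)

From the line, y = x − 40. Substituting:
2x² − 84x + 832 = 0  ⟹  x² − 42x + 416 = 0
x = 26 or x = 16, giving (26, −14) and (16, −24).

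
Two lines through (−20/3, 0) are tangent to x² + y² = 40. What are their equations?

A line y − (0) = m(x − (−20/3)) is tangent when its distance from (0, 0) is 2√10:
(20/3m − (0))² = 40(m² + 1)
m² − 9 = 0, so m = 3 or m = −3.
Through (−20/3, 0) these give 3x − y = −20 and 3x + y = −20.

3x − y = −20 and 3x + y = −20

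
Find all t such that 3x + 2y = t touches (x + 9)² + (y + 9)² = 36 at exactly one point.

For a tangent, require d(centre, line) = r = 6.
|3·(−9) + 2·(−9) − t| / √13 = 6
|t − (−45)| = 6√13.

t = −45 ± 6√13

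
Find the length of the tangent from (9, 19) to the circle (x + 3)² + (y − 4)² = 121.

The centre is (−3, 4) and r = 11. The square of the distance from P to the centre is 144 + 225 = 369.
The tangent meets the radius at right angles, so tangent² = |PO|² − r² = 369 − 121 = 248.

2√62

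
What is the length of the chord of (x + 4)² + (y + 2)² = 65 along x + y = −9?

11√2

Substitute y = −x − 9:
2x² + 22x = 0  ⟹  x² + 11x = 0
x = 0 or x = −11, giving (0, −9) and (−11, 2).
|(0, −9) − (−11, 2)| = √((11)² + (−11)²) = 11√2.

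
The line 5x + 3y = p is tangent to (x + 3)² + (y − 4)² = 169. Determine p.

p = −3 ± 13√34

The line touches the circle iff its distance from (−3, 4) is 13:
|5·(−3) + 3·4 − p| / √34 = 13
|p − (−3)| = 13√34.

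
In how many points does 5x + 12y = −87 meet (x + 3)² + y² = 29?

0

Substituting the line into the circle gives 169x² + 1734x + 4689 = 0.
Discriminant = (1734)² − 4·169·(4689) = −163008 < 0.
No real roots: the line does not meet the circle.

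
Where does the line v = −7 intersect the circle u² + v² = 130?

From the line, v = −7. Substituting:
u² − 81 = 0
u = 9 or u = −9, giving (9, −7) and (−9, −7).

(−9, −7) and (9, −7)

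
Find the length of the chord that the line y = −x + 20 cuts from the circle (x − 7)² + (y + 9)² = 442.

20√2

Express y = −x + 20 and substitute into the circle:
2x² − 72x + 448 = 0  ⟹  x² − 36x + 224 = 0
x = 28 or x = 8, giving (28, −8) and (8, 12).
|(28, −8) − (8, 12)| = √((20)² + (−20)²) = 20√2.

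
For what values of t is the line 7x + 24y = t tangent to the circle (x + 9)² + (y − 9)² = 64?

t = −47 or t = 353

The line touches the circle iff its distance from (−9, 9) is 8:
|7·(−9) + 24·9 − t| / √625 = 8
|t − (153)| = 8·25, so t = 353 or t = −47.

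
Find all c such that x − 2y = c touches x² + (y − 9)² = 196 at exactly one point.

Tangency holds when the distance from the centre (0, 9) to the line equals the radius 14:
|1·0 − 2·9 − c| / √5 = 14
|c − (−18)| = 14√5.

c = −18 ± 14√5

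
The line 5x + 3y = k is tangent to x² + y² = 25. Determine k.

k = ±5√34

For a tangent, require d(centre, line) = r = 5.
|5·0 + 3·0 − k| / √34 = 5
|k| = 5√34.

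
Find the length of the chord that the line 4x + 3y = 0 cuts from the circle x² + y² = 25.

10

Express y = (−4x)/3 and substitute into the circle:
25x² − 225 = 0  ⟹  x² − 9 = 0
x = 3 or x = −3, giving (3, −4) and (−3, 4).
|(3, −4) − (−3, 4)| = √((6)² + (−8)²) = 10.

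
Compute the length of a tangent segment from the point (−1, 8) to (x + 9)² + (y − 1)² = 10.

√103

The centre is (−9, 1) and r = √10. The square of the distance from P to the centre is 64 + 49 = 113.
The tangent meets the radius at right angles, so tangent² = |PO|² − r² = 113 − 10 = 103.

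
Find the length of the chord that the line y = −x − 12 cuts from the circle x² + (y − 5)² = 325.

Centre (0, 5), r² = 325. Perpendicular distance d from centre to line = |17| / √2 = 17/√2.
Half the chord is √(r² − d²) = √(361/2), so the full chord is 19√2.

19√2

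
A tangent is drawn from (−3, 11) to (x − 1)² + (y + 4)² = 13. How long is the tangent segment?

The centre is (1, −4) and r = √13. The square of the distance from P to the centre is 16 + 225 = 241.
By the tangent–radius right angle, tangent length = √(|PO|² − r²) = √228 = 2√57.

2√57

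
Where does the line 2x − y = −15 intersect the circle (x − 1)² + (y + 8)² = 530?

(−18, −21) and (0, 15)

Express y = 2x + 15 and substitute into the circle:
5x² + 90x = 0  ⟹  x² + 18x = 0
x = 0 or x = −18, giving (0, 15) and (−18, −21).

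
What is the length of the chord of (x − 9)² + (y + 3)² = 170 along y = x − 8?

18√2

The distance from (9, −3) to the line is 4/√2, and r² = 170.
Chord = 2√(r² − d²) = 2·√(162) = 18√2.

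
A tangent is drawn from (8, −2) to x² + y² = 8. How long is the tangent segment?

2√15

With centre O = (0, 0), |OP|² = 68 and r² = 8.
The tangent meets the radius at right angles, so tangent² = |PO|² − r² = 68 − 8 = 60.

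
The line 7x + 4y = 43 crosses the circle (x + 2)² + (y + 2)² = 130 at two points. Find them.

Substitute y = (43 − 7x)/4:
65x² − 650x + 585 = 0  ⟹  x² − 10x + 9 = 0
x = 9 or x = 1, giving (9, −5) and (1, 9).

(1, 9) and (9, −5)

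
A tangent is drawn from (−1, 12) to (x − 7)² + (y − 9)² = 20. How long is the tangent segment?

The centre is (7, 9) and r = 2√5. The square of the distance from P to the centre is 64 + 9 = 73.
Power of the point: PT² = |PO|² − r² = 53, so PT = √53.

√53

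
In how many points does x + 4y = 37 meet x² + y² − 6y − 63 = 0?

Substituting the line into the circle gives 17x² − 50x − 527 = 0.
Discriminant = (−50)² − 4·17·(−527) = 38336 > 0.
Two real roots: the line is a secant.

2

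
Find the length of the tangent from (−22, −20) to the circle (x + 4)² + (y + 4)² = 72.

2√127

The centre is (−4, −4) and r = 6√2. The square of the distance from P to the centre is 324 + 256 = 580.
Power of the point: PT² = |PO|² − r² = 508, so PT = 2√127.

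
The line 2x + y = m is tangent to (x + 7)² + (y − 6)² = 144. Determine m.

Tangency holds when the distance from the centre (−7, 6) to the line equals the radius 12:
|2·(−7) + 1·6 − m| / √5 = 12
|m − (−8)| = 12√5.

m = −8 ± 12√5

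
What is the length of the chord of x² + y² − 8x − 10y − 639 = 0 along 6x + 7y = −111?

4√85

Centre (4, 5), r² = 680. Perpendicular distance d from centre to line = |170| / √85 = 170/√85.
Chord = 2√(r² − d²) = 2·√(340) = 4√85.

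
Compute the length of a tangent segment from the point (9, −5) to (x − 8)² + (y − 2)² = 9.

With centre O = (8, 2), |OP|² = 50 and r² = 9.
By the tangent–radius right angle, tangent length = √(|PO|² − r²) = √41.

√41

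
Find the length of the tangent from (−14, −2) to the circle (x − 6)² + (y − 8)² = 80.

The centre is (6, 8) and r = 4√5. The square of the distance from P to the centre is 400 + 100 = 500.
Power of the point: PT² = |PO|² − r² = 420, so PT = 2√105.

2√105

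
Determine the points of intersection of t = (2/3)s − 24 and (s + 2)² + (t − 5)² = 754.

(3, −22) and (21, −10)

Substitute t = (−72 + 2s)/3:
13s² − 312s + 819 = 0  ⟹  s² − 24s + 63 = 0
s = 21 or s = 3, giving (21, −10) and (3, −22).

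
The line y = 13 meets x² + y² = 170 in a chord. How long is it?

Centre (0, 0), r² = 170. Perpendicular distance d from centre to line = |−13| / √1 = 13.
Chord = 2√(r² − d²) = 2·√(1) = 2.

2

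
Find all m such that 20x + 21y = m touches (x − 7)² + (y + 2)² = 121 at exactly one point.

m = −221 or m = 417

For a tangent, require d(centre, line) = r = 11.
|20·7 + 21·(−2) − m| / √841 = 11
|m − (98)| = 11·29, so m = 417 or m = −221.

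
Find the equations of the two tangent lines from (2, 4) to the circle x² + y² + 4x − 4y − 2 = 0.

A line y − (4) = m(x − (2)) is tangent when its distance from (−2, 2) is √10:
[m·(−4) − (−2)]² = 10(m² + 1)
3m² − 8m − 3 = 0, so m = −1/3 or m = 3.
With m = −1/3: x + 3y = 14. With m = 3: 3x − y = 2.

x + 3y = 14 and 3x − y = 2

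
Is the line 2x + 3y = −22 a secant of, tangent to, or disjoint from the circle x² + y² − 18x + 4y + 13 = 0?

Centre (9, −2), r² = 72. Distance² from centre to line = (34)²/13 = 1156/13.
Since d² > r², the line lies outside the circle.

disjoint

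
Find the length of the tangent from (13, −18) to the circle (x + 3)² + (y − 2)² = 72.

Centre (−3, 2), r² = 72. |PO|² = (16)² + (−20)² = 656.
The tangent meets the radius at right angles, so tangent² = |PO|² − r² = 656 − 72 = 584.

2√146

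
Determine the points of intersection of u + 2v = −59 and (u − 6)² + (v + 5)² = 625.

(−9, −25) and (−1, −29)

From the line, v = (−59 − u)/2. Substituting:
5u² + 50u + 45 = 0  ⟹  u² + 10u + 9 = 0
u = −1 or u = −9, giving (−1, −29) and (−9, −25).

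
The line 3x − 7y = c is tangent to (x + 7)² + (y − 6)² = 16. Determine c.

c = −63 ± 4√58

Tangency holds when the distance from the centre (−7, 6) to the line equals the radius 4:
|3·(−7) − 7·6 − c| / √58 = 4
|c − (−63)| = 4√58.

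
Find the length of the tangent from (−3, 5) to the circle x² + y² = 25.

Centre (0, 0), r² = 25. |PO|² = (−3)² + (5)² = 34.
The tangent meets the radius at right angles, so tangent² = |PO|² − r² = 34 − 25 = 9.

3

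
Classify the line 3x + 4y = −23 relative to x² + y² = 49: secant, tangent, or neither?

Substituting the line into the circle gives 25x² + 138x − 255 = 0.
Δ = 19044 − (−25500) = 44544.
Two real roots: the line is a secant.

secant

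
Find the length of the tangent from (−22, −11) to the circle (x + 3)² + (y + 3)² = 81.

2√86

With centre O = (−3, −3), |OP|² = 425 and r² = 81.
By the tangent–radius right angle, tangent length = √(|PO|² − r²) = √344 = 2√86.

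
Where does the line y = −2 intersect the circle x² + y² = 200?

Express y = −2 and substitute into the circle:
x² − 196 = 0
x = 14 or x = −14, giving (14, −2) and (−14, −2).

(−14, −2) and (14, −2)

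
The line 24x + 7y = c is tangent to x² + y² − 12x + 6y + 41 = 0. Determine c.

c = 73 or c = 173

For a tangent, require d(centre, line) = r = 2.
|24·6 + 7·(−3) − c| / √625 = 2
|c − (123)| = 2·25, so c = 173 or c = 73.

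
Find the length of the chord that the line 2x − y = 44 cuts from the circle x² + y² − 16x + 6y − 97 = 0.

6√5

Substitute y = 2x − 44:
5x² − 180x + 1575 = 0  ⟹  x² − 36x + 315 = 0
x = 21 or x = 15, giving (21, −2) and (15, −14).
|(21, −2) − (15, −14)| = √((6)² + (12)²) = 6√5.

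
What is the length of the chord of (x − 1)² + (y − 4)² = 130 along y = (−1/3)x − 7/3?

Express y = (−7 − x)/3 and substitute into the circle:
10x² + 20x − 800 = 0  ⟹  x² + 2x − 80 = 0
x = 8 or x = −10, giving (8, −5) and (−10, 1).
Chord length = distance between (8, −5) and (−10, 1) = √360 = 6√10.

6√10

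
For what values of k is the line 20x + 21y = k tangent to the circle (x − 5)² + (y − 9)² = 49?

Tangency holds when the distance from the centre (5, 9) to the line equals the radius 7:
|20·5 + 21·9 − k| / √841 = 7
|k − (289)| = 7·29, so k = 492 or k = 86.

k = 86 or k = 492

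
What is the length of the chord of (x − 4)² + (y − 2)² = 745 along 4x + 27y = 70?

From the line, y = (70 − 4x)/27. Substituting:
745x² − 5960x − 531185 = 0  ⟹  x² − 8x − 713 = 0
x = 31 or x = −23, giving (31, −2) and (−23, 6).
|(31, −2) − (−23, 6)| = √((54)² + (−8)²) = 2√745.

2√745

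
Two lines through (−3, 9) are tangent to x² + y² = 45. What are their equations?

Write the tangent as mx − y + (9 − m·(−3)) = 0 and set its distance from the centre to 3√5:
[m·(3) − (−9)]² = 45(m² + 1)
2m² − 3m − 2 = 0, so m = −1/2 or m = 2.
With m = −1/2: x + 2y = 15. With m = 2: 2x − y = −15.

x + 2y = 15 and 2x − y = −15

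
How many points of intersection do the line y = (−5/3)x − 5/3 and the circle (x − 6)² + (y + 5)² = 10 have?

Substituting the line into the circle gives 34x² − 208x + 334 = 0.
Δ = 43264 − 45424 = −2160.
No real roots: the line does not meet the circle.

0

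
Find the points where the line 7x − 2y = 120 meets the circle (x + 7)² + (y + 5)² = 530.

(12, −18) and (16, −4)

Express y = (−120 + 7x)/2 and substitute into the circle:
53x² − 1484x + 10176 = 0  ⟹  x² − 28x + 192 = 0
x = 16 or x = 12, giving (16, −4) and (12, −18).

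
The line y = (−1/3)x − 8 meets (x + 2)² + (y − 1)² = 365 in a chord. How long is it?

11√10

Centre (−2, 1), r² = 365. Perpendicular distance d from centre to line = |25| / √10 = 25/√10.
Half the chord is √(r² − d²) = √(605/2), so the full chord is 11√10.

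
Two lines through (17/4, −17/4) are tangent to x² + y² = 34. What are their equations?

Write the tangent as mx − y + (−17/4 − m·(17/4)) = 0 and set its distance from the centre to √34:
(−17/4m − (17/4))² = 34(m² + 1)
15m² − 34m + 15 = 0, so m = 5/3 or m = 3/5.
With m = 5/3: 5x − 3y = 34. With m = 3/5: 3x − 5y = 34.

5x − 3y = 34 and 3x − 5y = 34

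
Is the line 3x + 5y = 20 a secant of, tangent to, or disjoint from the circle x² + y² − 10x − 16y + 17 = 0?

Substituting the line into the circle gives 34x² − 130x − 775 = 0.
Discriminant = (−130)² − 4·34·(−775) = 122300 > 0.
Two real roots: the line is a secant.

secant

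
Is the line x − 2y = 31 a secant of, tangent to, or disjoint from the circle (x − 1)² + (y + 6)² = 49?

disjoint

Substituting the line into the circle gives 5x² − 46x + 169 = 0.
Δ = 2116 − 3380 = −1264.
No real roots: the line does not meet the circle.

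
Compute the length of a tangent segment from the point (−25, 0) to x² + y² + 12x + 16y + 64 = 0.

Centre (−6, −8), r² = 36. |PO|² = (−19)² + (8)² = 425.
The tangent meets the radius at right angles, so tangent² = |PO|² − r² = 425 − 36 = 389.

√389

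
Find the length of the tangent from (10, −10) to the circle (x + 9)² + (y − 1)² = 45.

The centre is (−9, 1) and r = 3√5. The square of the distance from P to the centre is 361 + 121 = 482.
Power of the point: PT² = |PO|² − r² = 437, so PT = √437.

√437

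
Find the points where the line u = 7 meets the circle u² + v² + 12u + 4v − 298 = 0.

(7, −15) and (7, 11)

The line gives u = 7. Substituting into the circle:
v² + 4v − 165 = 0
v = 11 or v = −15, giving (7, 11) and (7, −15).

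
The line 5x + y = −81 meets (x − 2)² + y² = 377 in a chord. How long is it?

Substitute y = −5x − 81:
26x² + 806x + 6188 = 0  ⟹  x² + 31x + 238 = 0
x = −14 or x = −17, giving (−14, −11) and (−17, 4).
|(−14, −11) − (−17, 4)| = √((3)² + (−15)²) = 3√26.

3√26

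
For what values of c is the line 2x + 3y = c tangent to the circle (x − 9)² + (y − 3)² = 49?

For a tangent, require d(centre, line) = r = 7.
|2·9 + 3·3 − c| / √13 = 7
|c − (27)| = 7√13.

c = 27 ± 7√13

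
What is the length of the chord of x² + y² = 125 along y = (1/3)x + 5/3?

7√10

The distance from (0, 0) to the line is 5/√10, and r² = 125.
Chord = 2√(r² − d²) = 2·√(245/2) = 7√10.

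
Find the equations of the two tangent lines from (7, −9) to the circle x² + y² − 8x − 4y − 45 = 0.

Write the tangent as mx − y + (−9 − m·(7)) = 0 and set its distance from the centre to √65:
[m·(−3) − (11)]² = 65(m² + 1)
28m² − 33m − 28 = 0, so m = 7/4 or m = −4/7.
Through (7, −9) these give 7x − 4y = 85 and 4x + 7y = −35.

7x − 4y = 85 and 4x + 7y = −35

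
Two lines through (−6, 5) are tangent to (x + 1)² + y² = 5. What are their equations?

x + 2y = 4 and 2x + y = −7

A line y − (5) = m(x − (−6)) is tangent when its distance from (−1, 0) is √5:
(5m − (−5))² = 5(m² + 1)
2m² + 5m + 2 = 0, so m = −1/2 or m = −2.
With m = −1/2: x + 2y = 4. With m = −2: 2x + y = −7.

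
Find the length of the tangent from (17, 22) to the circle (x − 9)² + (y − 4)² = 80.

2√77

With centre O = (9, 4), |OP|² = 388 and r² = 80.
Power of the point: PT² = |PO|² − r² = 308, so PT = 2√77.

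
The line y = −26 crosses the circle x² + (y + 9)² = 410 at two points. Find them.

(−11, −26) and (11, −26)

From the line, y = −26. Substituting:
x² − 121 = 0
x = 11 or x = −11, giving (11, −26) and (−11, −26).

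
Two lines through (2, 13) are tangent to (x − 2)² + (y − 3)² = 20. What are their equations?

Let a tangent through (2, 13) have slope m. Its distance from (2, 3) must equal 2√5:
(0m − (−10))² = 20(m² + 1)
m² − 4 = 0, so m = 2 or m = −2.
With m = 2: 2x − y = −9. With m = −2: 2x + y = 17.

2x − y = −9 and 2x + y = 17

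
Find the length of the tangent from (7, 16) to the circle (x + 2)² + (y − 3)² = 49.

√201

With centre O = (−2, 3), |OP|² = 250 and r² = 49.
The tangent meets the radius at right angles, so tangent² = |PO|² − r² = 250 − 49 = 201.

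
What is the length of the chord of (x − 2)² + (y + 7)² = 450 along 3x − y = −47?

Express y = 3x + 47 and substitute into the circle:
10x² + 320x + 2470 = 0  ⟹  x² + 32x + 247 = 0
x = −13 or x = −19, giving (−13, 8) and (−19, −10).
Chord length = distance between (−13, 8) and (−19, −10) = √360 = 6√10.

6√10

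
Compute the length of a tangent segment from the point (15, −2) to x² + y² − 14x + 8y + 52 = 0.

√55

Centre (7, −4), r² = 13. |PO|² = (8)² + (2)² = 68.
By the tangent–radius right angle, tangent length = √(|PO|² − r²) = √55.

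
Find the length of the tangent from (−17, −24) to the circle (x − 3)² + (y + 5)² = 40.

With centre O = (3, −5), |OP|² = 761 and r² = 40.
The tangent meets the radius at right angles, so tangent² = |PO|² − r² = 761 − 40 = 721.

√721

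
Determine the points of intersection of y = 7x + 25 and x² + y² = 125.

From the line, y = 7x + 25. Substituting:
50x² + 350x + 500 = 0  ⟹  x² + 7x + 10 = 0
x = −2 or x = −5, giving (−2, 11) and (−5, −10).

(−5, −10) and (−2, 11)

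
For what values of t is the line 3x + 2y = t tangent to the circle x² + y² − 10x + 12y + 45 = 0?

t = 3 ± 4√13

The line touches the circle iff its distance from (5, −6) is 4:
|3·5 + 2·(−6) − t| / √13 = 4
|t − (3)| = 4√13.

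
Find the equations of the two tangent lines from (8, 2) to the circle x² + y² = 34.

5x − 3y = 34 and 3x + 5y = 34

A line y − (2) = m(x − (8)) is tangent when its distance from (0, 0) is √34:
(−8m − (−2))² = 34(m² + 1)
15m² − 16m − 15 = 0, so m = 5/3 or m = −3/5.
Through (8, 2) these give 5x − 3y = 34 and 3x + 5y = 34.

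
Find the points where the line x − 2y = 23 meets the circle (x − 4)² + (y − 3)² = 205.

Express y = (−23 + x)/2 and substitute into the circle:
5x² − 90x + 85 = 0  ⟹  x² − 18x + 17 = 0
x = 17 or x = 1, giving (17, −3) and (1, −11).

(1, −11) and (17, −3)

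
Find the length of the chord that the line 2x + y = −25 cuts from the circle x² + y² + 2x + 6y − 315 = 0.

Substitute y = −2x − 25:
5x² + 90x + 160 = 0  ⟹  x² + 18x + 32 = 0
x = −2 or x = −16, giving (−2, −21) and (−16, 7).
|(−2, −21) − (−16, 7)| = √((14)² + (−28)²) = 14√5.

14√5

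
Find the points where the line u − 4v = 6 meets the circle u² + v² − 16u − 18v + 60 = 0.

(6, 0) and (14, 2)

Substitute v = (−6 + u)/4:
17u² − 340u + 1428 = 0  ⟹  u² − 20u + 84 = 0
u = 14 or u = 6, giving (14, 2) and (6, 0).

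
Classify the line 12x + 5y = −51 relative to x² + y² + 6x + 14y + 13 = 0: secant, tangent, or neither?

Substituting the line into the circle gives 169x² + 534x − 644 = 0.
Δ = 285156 − (−435344) = 720500.
Two real roots: the line is a secant.

secant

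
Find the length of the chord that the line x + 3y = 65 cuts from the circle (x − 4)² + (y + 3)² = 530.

4√10

Substitute y = (65 − x)/3:
10x² − 220x + 850 = 0  ⟹  x² − 22x + 85 = 0
x = 17 or x = 5, giving (17, 16) and (5, 20).
|(17, 16) − (5, 20)| = √((12)² + (−4)²) = 4√10.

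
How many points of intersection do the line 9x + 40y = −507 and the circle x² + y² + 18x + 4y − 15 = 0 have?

d² = (9·(−9) + 40·(−2) − (−507))²/1681 = 119716/1681; r² = 100.
Since d² < r², the line cuts the circle twice.

2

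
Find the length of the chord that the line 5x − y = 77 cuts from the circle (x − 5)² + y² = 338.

Express y = 5x − 77 and substitute into the circle:
26x² − 780x + 5616 = 0  ⟹  x² − 30x + 216 = 0
x = 18 or x = 12, giving (18, 13) and (12, −17).
|(18, 13) − (12, −17)| = √((6)² + (30)²) = 6√26.

6√26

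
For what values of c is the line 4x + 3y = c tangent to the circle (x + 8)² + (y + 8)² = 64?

c = −96 or c = −16

For a tangent, require d(centre, line) = r = 8.
|4·(−8) + 3·(−8) − c| / √25 = 8
|c − (−56)| = 8·5, so c = −16 or c = −96.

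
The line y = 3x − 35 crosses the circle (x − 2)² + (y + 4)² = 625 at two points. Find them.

Express y = 3x − 35 and substitute into the circle:
10x² − 190x + 340 = 0  ⟹  x² − 19x + 34 = 0
x = 17 or x = 2, giving (17, 16) and (2, −29).

(2, −29) and (17, 16)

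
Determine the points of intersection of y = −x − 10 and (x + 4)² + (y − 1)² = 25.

Express y = −x − 10 and substitute into the circle:
2x² + 30x + 112 = 0  ⟹  x² + 15x + 56 = 0
x = −7 or x = −8, giving (−7, −3) and (−8, −2).

(−8, −2) and (−7, −3)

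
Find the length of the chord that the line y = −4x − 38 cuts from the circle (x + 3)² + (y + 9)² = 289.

Express y = −4x − 38 and substitute into the circle:
17x² + 238x + 561 = 0  ⟹  x² + 14x + 33 = 0
x = −3 or x = −11, giving (−3, −26) and (−11, 6).
Chord length = distance between (−3, −26) and (−11, 6) = √1088 = 8√17.

8√17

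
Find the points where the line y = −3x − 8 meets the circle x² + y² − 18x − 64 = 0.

(−3, 1) and (0, −8)

Express y = −3x − 8 and substitute into the circle:
10x² + 30x = 0  ⟹  x² + 3x = 0
x = 0 or x = −3, giving (0, −8) and (−3, 1).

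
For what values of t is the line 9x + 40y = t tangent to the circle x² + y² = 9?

The line touches the circle iff its distance from (0, 0) is 3:
|9·0 + 40·0 − t| / √1681 = 3
|t| = 3·41, so t = 123 or t = −123.

t = −123 or t = 123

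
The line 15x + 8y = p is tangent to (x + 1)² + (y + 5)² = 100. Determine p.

p = −225 or p = 115

The line touches the circle iff its distance from (−1, −5) is 10:
|15·(−1) + 8·(−5) − p| / √289 = 10
|p − (−55)| = 10·17, so p = 115 or p = −225.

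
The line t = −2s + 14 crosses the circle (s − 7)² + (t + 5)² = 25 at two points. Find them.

From the line, t = −2s + 14. Substituting:
5s² − 90s + 385 = 0  ⟹  s² − 18s + 77 = 0
s = 11 or s = 7, giving (11, −8) and (7, 0).

(7, 0) and (11, −8)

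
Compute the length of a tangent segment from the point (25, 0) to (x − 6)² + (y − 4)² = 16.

Centre (6, 4), r² = 16. |PO|² = (19)² + (−4)² = 377.
Power of the point: PT² = |PO|² − r² = 361, so PT = 19.

19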